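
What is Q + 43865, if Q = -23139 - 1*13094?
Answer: 7632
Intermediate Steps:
Q = -36233 (Q = -23139 - 13094 = -36233)
Q + 43865 = -36233 + 43865 = 7632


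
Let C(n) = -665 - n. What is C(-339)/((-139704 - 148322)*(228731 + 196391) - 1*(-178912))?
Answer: 163/61223005130 ≈ 2.6624e-9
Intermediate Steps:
C(-339)/((-139704 - 148322)*(228731 + 196391) - 1*(-178912)) = (-665 - 1*(-339))/((-139704 - 148322)*(228731 + 196391) - 1*(-178912)) = (-665 + 339)/(-288026*425122 + 178912) = -326/(-122446189172 + 178912) = -326/(-122446010260) = -326*(-1/122446010260) = 163/61223005130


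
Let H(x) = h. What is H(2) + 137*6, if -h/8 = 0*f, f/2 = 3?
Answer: 822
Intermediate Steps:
f = 6 (f = 2*3 = 6)
h = 0 (h = -0*6 = -8*0 = 0)
H(x) = 0
H(2) + 137*6 = 0 + 137*6 = 0 + 822 = 822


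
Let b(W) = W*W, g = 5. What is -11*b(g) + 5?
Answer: -270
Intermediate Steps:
b(W) = W**2
-11*b(g) + 5 = -11*5**2 + 5 = -11*25 + 5 = -275 + 5 = -270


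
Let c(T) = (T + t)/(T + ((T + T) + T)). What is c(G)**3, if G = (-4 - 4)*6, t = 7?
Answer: 68921/7077888 ≈ 0.0097375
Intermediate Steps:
G = -48 (G = -8*6 = -48)
c(T) = (7 + T)/(4*T) (c(T) = (T + 7)/(T + ((T + T) + T)) = (7 + T)/(T + (2*T + T)) = (7 + T)/(T + 3*T) = (7 + T)/((4*T)) = (7 + T)*(1/(4*T)) = (7 + T)/(4*T))
c(G)**3 = ((1/4)*(7 - 48)/(-48))**3 = ((1/4)*(-1/48)*(-41))**3 = (41/192)**3 = 68921/7077888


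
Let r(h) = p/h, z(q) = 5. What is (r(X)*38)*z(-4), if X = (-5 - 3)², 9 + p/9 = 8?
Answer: -855/32 ≈ -26.719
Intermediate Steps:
p = -9 (p = -81 + 9*8 = -81 + 72 = -9)
X = 64 (X = (-8)² = 64)
r(h) = -9/h
(r(X)*38)*z(-4) = (-9/64*38)*5 = (-9*1/64*38)*5 = -9/64*38*5 = -171/32*5 = -855/32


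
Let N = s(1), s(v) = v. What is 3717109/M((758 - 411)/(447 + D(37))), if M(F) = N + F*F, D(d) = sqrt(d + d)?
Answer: 6604247691972293/2847995050 + 66688433259569*sqrt(74)/17087970300 ≈ 2.3525e+6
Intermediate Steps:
D(d) = sqrt(2)*sqrt(d) (D(d) = sqrt(2*d) = sqrt(2)*sqrt(d))
N = 1
M(F) = 1 + F**2 (M(F) = 1 + F*F = 1 + F**2)
3717109/M((758 - 411)/(447 + D(37))) = 3717109/(1 + ((758 - 411)/(447 + sqrt(2)*sqrt(37)))**2) = 3717109/(1 + (347/(447 + sqrt(74)))**2) = 3717109/(1 + 120409/(447 + sqrt(74))**2)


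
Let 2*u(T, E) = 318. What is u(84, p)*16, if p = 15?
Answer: 2544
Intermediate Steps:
u(T, E) = 159 (u(T, E) = (½)*318 = 159)
u(84, p)*16 = 159*16 = 2544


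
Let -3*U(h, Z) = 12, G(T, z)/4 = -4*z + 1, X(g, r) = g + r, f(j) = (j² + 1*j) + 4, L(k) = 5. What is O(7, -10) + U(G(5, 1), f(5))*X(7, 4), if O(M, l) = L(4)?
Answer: -39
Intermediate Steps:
f(j) = 4 + j + j² (f(j) = (j² + j) + 4 = (j + j²) + 4 = 4 + j + j²)
O(M, l) = 5
G(T, z) = 4 - 16*z (G(T, z) = 4*(-4*z + 1) = 4*(1 - 4*z) = 4 - 16*z)
U(h, Z) = -4 (U(h, Z) = -⅓*12 = -4)
O(7, -10) + U(G(5, 1), f(5))*X(7, 4) = 5 - 4*(7 + 4) = 5 - 4*11 = 5 - 44 = -39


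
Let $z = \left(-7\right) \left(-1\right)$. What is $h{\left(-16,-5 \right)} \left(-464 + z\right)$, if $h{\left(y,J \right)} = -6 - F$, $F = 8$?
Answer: $6398$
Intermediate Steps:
$h{\left(y,J \right)} = -14$ ($h{\left(y,J \right)} = -6 - 8 = -14$)
$z = 7$
$h{\left(-16,-5 \right)} \left(-464 + z\right) = - 14 \left(-464 + 7\right) = \left(-14\right) \left(-457\right) = 6398$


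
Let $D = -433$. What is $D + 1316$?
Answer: $883$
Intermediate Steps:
$D + 1316 = -433 + 1316 = 883$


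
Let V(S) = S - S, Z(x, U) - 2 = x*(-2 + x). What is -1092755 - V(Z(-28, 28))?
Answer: -1092755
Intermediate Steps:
Z(x, U) = 2 + x*(-2 + x)
V(S) = 0
-1092755 - V(Z(-28, 28)) = -1092755 - 1*0 = -1092755 + 0 = -1092755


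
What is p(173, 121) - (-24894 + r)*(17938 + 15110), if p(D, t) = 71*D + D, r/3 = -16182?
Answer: 2427057576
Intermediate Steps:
r = -48546 (r = 3*(-16182) = -48546)
p(D, t) = 72*D
p(173, 121) - (-24894 + r)*(17938 + 15110) = 72*173 - (-24894 - 48546)*(17938 + 15110) = 12456 - (-73440)*33048 = 12456 - 1*(-2427045120) = 12456 + 2427045120 = 2427057576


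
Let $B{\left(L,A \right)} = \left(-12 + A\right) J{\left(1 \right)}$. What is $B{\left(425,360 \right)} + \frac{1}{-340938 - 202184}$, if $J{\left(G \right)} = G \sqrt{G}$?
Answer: $\frac{189006455}{543122} \approx 348.0$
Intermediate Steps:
$J{\left(G \right)} = G^{\frac{3}{2}}$
$B{\left(L,A \right)} = -12 + A$ ($B{\left(L,A \right)} = \left(-12 + A\right) 1^{\frac{3}{2}} = \left(-12 + A\right) 1 = -12 + A$)
$B{\left(425,360 \right)} + \frac{1}{-340938 - 202184} = \left(-12 + 360\right) + \frac{1}{-340938 - 202184} = 348 + \frac{1}{-543122} = 348 - \frac{1}{543122} = \frac{189006455}{543122}$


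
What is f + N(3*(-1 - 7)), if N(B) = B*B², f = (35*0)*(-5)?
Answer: -13824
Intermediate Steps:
f = 0 (f = 0*(-5) = 0)
N(B) = B³
f + N(3*(-1 - 7)) = 0 + (3*(-1 - 7))³ = 0 + (3*(-8))³ = 0 + (-24)³ = 0 - 13824 = -13824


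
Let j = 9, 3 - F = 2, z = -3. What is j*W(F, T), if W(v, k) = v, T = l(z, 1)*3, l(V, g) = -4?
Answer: 9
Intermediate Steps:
F = 1 (F = 3 - 1*2 = 3 - 2 = 1)
T = -12 (T = -4*3 = -12)
j*W(F, T) = 9*1 = 9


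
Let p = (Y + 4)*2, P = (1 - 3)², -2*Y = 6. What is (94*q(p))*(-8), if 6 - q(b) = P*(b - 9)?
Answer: -25568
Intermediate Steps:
Y = -3 (Y = -½*6 = -3)
P = 4 (P = (-2)² = 4)
p = 2 (p = (-3 + 4)*2 = 1*2 = 2)
q(b) = 42 - 4*b (q(b) = 6 - 4*(b - 9) = 6 - 4*(-9 + b) = 6 - (-36 + 4*b) = 6 + (36 - 4*b) = 42 - 4*b)
(94*q(p))*(-8) = (94*(42 - 4*2))*(-8) = (94*(42 - 8))*(-8) = (94*34)*(-8) = 3196*(-8) = -25568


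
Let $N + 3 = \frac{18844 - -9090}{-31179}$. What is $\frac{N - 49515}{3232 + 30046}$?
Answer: $- \frac{771974828}{518787381} \approx -1.488$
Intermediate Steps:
$N = - \frac{121471}{31179}$ ($N = -3 + \frac{18844 - -9090}{-31179} = -3 + \left(18844 + 9090\right) \left(- \frac{1}{31179}\right) = -3 + 27934 \left(- \frac{1}{31179}\right) = -3 - \frac{27934}{31179} = - \frac{121471}{31179} \approx -3.8959$)
$\frac{N - 49515}{3232 + 30046} = \frac{- \frac{121471}{31179} - 49515}{3232 + 30046} = - \frac{1543949656}{31179 \cdot 33278} = \left(- \frac{1543949656}{31179}\right) \frac{1}{33278} = - \frac{771974828}{518787381}$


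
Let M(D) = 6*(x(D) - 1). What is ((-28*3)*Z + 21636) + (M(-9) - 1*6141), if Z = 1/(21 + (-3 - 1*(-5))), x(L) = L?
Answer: 354921/23 ≈ 15431.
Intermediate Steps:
M(D) = -6 + 6*D (M(D) = 6*(D - 1) = 6*(-1 + D) = -6 + 6*D)
Z = 1/23 (Z = 1/(21 + (-3 + 5)) = 1/(21 + 2) = 1/23 ≈ 0.043478)
((-28*3)*Z + 21636) + (M(-9) - 1*6141) = (-28*3*(1/23) + 21636) + ((-6 + 6*(-9)) - 1*6141) = (-84*1/23 + 21636) + ((-6 - 54) - 6141) = (-84/23 + 21636) + (-60 - 6141) = 497544/23 - 6201 = 354921/23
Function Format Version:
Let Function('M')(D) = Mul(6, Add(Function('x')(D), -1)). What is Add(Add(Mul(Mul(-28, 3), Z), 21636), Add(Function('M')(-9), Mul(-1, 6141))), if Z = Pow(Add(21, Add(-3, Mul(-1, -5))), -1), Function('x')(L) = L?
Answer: Rational(354921, 23) ≈ 15431.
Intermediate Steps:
Function('M')(D) = Add(-6, Mul(6, D)) (Function('M')(D) = Mul(6, Add(D, -1)) = Mul(6, Add(-1, D)) = Add(-6, Mul(6, D)))
Z = Rational(1, 23) (Z = Pow(Add(21, Add(-3, 5)), -1) = Pow(Add(21, 2), -1) = Pow(23, -1) = Rational(1, 23) ≈ 0.043478)
Add(Add(Mul(Mul(-28, 3), Z), 21636), Add(Function('M')(-9), Mul(-1, 6141))) = Add(Add(Mul(Mul(-28, 3), Rational(1, 23)), 21636), Add(Add(-6, Mul(6, -9)), Mul(-1, 6141))) = Add(Add(Mul(-84, Rational(1, 23)), 21636), Add(Add(-6, -54), -6141)) = Add(Add(Rational(-84, 23), 21636), Add(-60, -6141)) = Add(Rational(497544, 23), -6201) = Rational(354921, 23)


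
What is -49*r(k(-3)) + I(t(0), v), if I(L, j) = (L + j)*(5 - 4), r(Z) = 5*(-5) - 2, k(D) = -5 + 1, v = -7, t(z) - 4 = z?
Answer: 1320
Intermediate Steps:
t(z) = 4 + z
k(D) = -4
r(Z) = -27 (r(Z) = -25 - 2 = -27)
I(L, j) = L + j (I(L, j) = (L + j)*1 = L + j)
-49*r(k(-3)) + I(t(0), v) = -49*(-27) + ((4 + 0) - 7) = 1323 + (4 - 7) = 1323 - 3 = 1320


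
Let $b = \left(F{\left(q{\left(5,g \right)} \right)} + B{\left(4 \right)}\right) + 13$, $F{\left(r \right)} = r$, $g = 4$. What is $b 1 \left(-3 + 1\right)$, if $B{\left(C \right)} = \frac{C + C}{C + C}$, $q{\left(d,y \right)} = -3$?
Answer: $-22$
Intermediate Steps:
$B{\left(C \right)} = 1$ ($B{\left(C \right)} = \frac{2 C}{2 C} = 2 C \frac{1}{2 C} = 1$)
$b = 11$ ($b = \left(-3 + 1\right) + 13 = -2 + 13 = 11$)
$b 1 \left(-3 + 1\right) = 11 \cdot 1 \left(-3 + 1\right) = 11 \cdot 1 \left(-2\right) = 11 \left(-2\right) = -22$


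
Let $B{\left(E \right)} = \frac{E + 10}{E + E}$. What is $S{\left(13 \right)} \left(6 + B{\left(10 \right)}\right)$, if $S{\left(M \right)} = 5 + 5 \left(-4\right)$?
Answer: $-105$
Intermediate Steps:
$B{\left(E \right)} = \frac{10 + E}{2 E}$
$S{\left(M \right)} = -15$ ($S{\left(M \right)} = 5 - 20 = -15$)
$S{\left(13 \right)} \left(6 + B{\left(10 \right)}\right) = - 15 \left(6 + \frac{10 + 10}{2 \cdot 10}\right) = - 15 \left(6 + \frac{1}{2} \cdot \frac{1}{10} \cdot 20\right) = - 15 \left(6 + 1\right) = \left(-15\right) 7 = -105$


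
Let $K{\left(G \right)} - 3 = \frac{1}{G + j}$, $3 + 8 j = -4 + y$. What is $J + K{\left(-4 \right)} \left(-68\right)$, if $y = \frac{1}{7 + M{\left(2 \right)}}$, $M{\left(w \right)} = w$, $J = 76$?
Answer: $- \frac{19952}{175} \approx -114.01$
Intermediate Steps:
$y = \frac{1}{9}$ ($y = \frac{1}{7 + 2} = \frac{1}{9} \approx 0.11111$)
$j = - \frac{31}{36}$ ($j = - \frac{3}{8} + \frac{-4 + \frac{1}{9}}{8} = - \frac{3}{8} + \frac{1}{8} \left(- \frac{35}{9}\right) = - \frac{3}{8} - \frac{35}{72} = - \frac{31}{36} \approx -0.86111$)
$K{\left(G \right)} = 3 + \frac{1}{- \frac{31}{36} + G}$ ($K{\left(G \right)} = 3 + \frac{1}{G - \frac{31}{36}} = 3 + \frac{1}{- \frac{31}{36} + G}$)
$J + K{\left(-4 \right)} \left(-68\right) = 76 + \frac{3 \left(-19 + 36 \left(-4\right)\right)}{-31 + 36 \left(-4\right)} \left(-68\right) = 76 + \frac{3 \left(-19 - 144\right)}{-31 - 144} \left(-68\right) = 76 + 3 \frac{1}{-175} \left(-163\right) \left(-68\right) = 76 + 3 \left(- \frac{1}{175}\right) \left(-163\right) \left(-68\right) = 76 + \frac{489}{175} \left(-68\right) = 76 - \frac{33252}{175} = - \frac{19952}{175}$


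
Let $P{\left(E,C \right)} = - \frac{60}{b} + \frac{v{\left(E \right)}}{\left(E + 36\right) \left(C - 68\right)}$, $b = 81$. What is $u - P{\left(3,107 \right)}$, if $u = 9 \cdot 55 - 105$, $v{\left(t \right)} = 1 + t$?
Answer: $\frac{1782938}{4563} \approx 390.74$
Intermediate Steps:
$P{\left(E,C \right)} = - \frac{20}{27} + \frac{1 + E}{\left(-68 + C\right) \left(36 + E\right)}$ ($P{\left(E,C \right)} = - \frac{60}{81} + \frac{1 + E}{\left(E + 36\right) \left(C - 68\right)} = \left(-60\right) \frac{1}{81} + \frac{1 + E}{\left(36 + E\right) \left(-68 + C\right)} = - \frac{20}{27} + \frac{1 + E}{\left(-68 + C\right) \left(36 + E\right)}$)
$u = 390$ ($u = 495 - 105 = 390$)
$u - P{\left(3,107 \right)} = 390 - \frac{48987 - 77040 + 1387 \cdot 3 - 2140 \cdot 3}{27 \left(-2448 - 204 + 36 \cdot 107 + 107 \cdot 3\right)} = 390 - \frac{48987 - 77040 + 4161 - 6420}{27 \left(-2448 - 204 + 3852 + 321\right)} = 390 - \frac{1}{27} \cdot \frac{1}{1521} \left(-30312\right) = 390 - - \frac{3368}{4563} = 390 + \frac{3368}{4563} = \frac{1782938}{4563}$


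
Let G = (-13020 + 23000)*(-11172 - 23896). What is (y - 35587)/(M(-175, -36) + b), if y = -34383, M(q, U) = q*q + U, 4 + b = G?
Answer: 13994/69989611 ≈ 0.00019994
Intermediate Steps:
G = -349978640 (G = 9980*(-35068) = -349978640)
b = -349978644 (b = -4 - 349978640 = -349978644)
M(q, U) = U + q² (M(q, U) = q² + U = U + q²)
(y - 35587)/(M(-175, -36) + b) = (-34383 - 35587)/((-36 + (-175)²) - 349978644) = -69970/((-36 + 30625) - 349978644) = -69970/(30589 - 349978644) = -69970/(-349948055) = -69970*(-1/349948055) = 13994/69989611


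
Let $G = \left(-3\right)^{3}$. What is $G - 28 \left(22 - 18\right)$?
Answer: $-139$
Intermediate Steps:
$G = -27$
$G - 28 \left(22 - 18\right) = -27 - 28 \left(22 - 18\right) = -27 - 112 = -139$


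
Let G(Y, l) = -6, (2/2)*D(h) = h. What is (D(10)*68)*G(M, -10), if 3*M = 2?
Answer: -4080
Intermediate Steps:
M = ⅔ (M = (⅓)*2 = ⅔ ≈ 0.66667)
D(h) = h
(D(10)*68)*G(M, -10) = (10*68)*(-6) = 680*(-6) = -4080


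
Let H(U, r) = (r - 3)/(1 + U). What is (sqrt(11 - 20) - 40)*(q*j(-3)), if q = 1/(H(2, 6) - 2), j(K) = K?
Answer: -120 + 9*I ≈ -120.0 + 9.0*I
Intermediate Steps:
H(U, r) = (-3 + r)/(1 + U)
q = -1 (q = 1/((-3 + 6)/(1 + 2) - 2) = 1/(3/3 - 2) = 1/((1/3)*3 - 2) = 1/(1 - 2) = 1/(-1) = -1)
(sqrt(11 - 20) - 40)*(q*j(-3)) = (sqrt(11 - 20) - 40)*(-1*(-3)) = (sqrt(-9) - 40)*3 = (3*I - 40)*3 = (-40 + 3*I)*3 = -120 + 9*I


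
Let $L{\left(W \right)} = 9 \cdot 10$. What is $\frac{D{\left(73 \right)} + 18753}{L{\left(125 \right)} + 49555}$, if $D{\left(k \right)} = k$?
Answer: $\frac{18826}{49645} \approx 0.37921$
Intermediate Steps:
$L{\left(W \right)} = 90$
$\frac{D{\left(73 \right)} + 18753}{L{\left(125 \right)} + 49555} = \frac{73 + 18753}{90 + 49555} = \frac{18826}{49645}$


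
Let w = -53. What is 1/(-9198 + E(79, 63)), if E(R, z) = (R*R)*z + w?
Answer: 1/383932 ≈ 2.6046e-6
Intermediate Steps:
E(R, z) = -53 + z*R**2 (E(R, z) = (R*R)*z - 53 = R**2*z - 53 = z*R**2 - 53 = -53 + z*R**2)
1/(-9198 + E(79, 63)) = 1/(-9198 + (-53 + 63*79**2)) = 1/(-9198 + (-53 + 63*6241)) = 1/(-9198 + (-53 + 393183)) = 1/(-9198 + 393130) = 1/383932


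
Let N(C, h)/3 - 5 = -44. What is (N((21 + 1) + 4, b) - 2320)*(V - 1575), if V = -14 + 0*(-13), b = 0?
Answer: 3872393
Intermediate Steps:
N(C, h) = -117 (N(C, h) = 15 + 3*(-44) = 15 - 132 = -117)
V = -14 (V = -14 + 0 = -14)
(N((21 + 1) + 4, b) - 2320)*(V - 1575) = (-117 - 2320)*(-14 - 1575) = -2437*(-1589) = 3872393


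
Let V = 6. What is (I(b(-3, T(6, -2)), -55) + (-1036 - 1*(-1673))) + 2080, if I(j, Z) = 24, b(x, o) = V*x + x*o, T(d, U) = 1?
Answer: 2741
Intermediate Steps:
b(x, o) = 6*x + o*x (b(x, o) = 6*x + x*o = 6*x + o*x)
(I(b(-3, T(6, -2)), -55) + (-1036 - 1*(-1673))) + 2080 = (24 + (-1036 - 1*(-1673))) + 2080 = (24 + (-1036 + 1673)) + 2080 = (24 + 637) + 2080 = 661 + 2080 = 2741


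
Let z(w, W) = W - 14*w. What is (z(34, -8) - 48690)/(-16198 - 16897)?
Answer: 49174/33095 ≈ 1.4858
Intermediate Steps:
(z(34, -8) - 48690)/(-16198 - 16897) = ((-8 - 14*34) - 48690)/(-16198 - 16897) = ((-8 - 476) - 48690)/(-33095) = (-484 - 48690)*(-1/33095) = -49174*(-1/33095) = 49174/33095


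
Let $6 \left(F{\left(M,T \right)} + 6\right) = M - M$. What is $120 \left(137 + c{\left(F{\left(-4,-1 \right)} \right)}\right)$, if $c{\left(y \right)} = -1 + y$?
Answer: $15600$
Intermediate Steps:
$F{\left(M,T \right)} = -6$ ($F{\left(M,T \right)} = -6 + \frac{M - M}{6} = -6 + \frac{1}{6} \cdot 0 = -6 + 0 = -6$)
$120 \left(137 + c{\left(F{\left(-4,-1 \right)} \right)}\right) = 120 \left(137 - 7\right) = 120 \cdot 130 = 15600$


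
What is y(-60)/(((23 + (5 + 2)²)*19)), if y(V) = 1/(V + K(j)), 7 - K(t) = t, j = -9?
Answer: -1/60192 ≈ -1.6614e-5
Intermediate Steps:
K(t) = 7 - t
y(V) = 1/(16 + V) (y(V) = 1/(V + (7 - 1*(-9))) = 1/(V + (7 + 9)) = 1/(V + 16) = 1/(16 + V))
y(-60)/(((23 + (5 + 2)²)*19)) = 1/((16 - 60)*(((23 + (5 + 2)²)*19))) = 1/((-44)*(((23 + 7²)*19))) = -1/(19*(23 + 49))/44 = -1/(44*(72*19)) = -1/44/1368 = -1/44*1/1368 = -1/60192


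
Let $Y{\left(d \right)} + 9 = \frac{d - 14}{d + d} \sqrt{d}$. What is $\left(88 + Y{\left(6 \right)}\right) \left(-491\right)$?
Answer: $-38789 + \frac{982 \sqrt{6}}{3} \approx -37987.0$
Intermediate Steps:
$Y{\left(d \right)} = -9 + \frac{-14 + d}{2 \sqrt{d}}$ ($Y{\left(d \right)} = -9 + \frac{d - 14}{d + d} \sqrt{d} = -9 + \frac{-14 + d}{2 d} \sqrt{d} = -9 + \frac{-14 + d}{2 \sqrt{d}}$)
$\left(88 + Y{\left(6 \right)}\right) \left(-491\right) = \left(88 - \left(9 - \frac{\sqrt{6}}{2} + \frac{7 \sqrt{6}}{6}\right)\right) \left(-491\right) = \left(88 - \left(9 - \frac{\sqrt{6}}{2} + 7 \cdot \frac{1}{6} \sqrt{6}\right)\right) \left(-491\right) = \left(88 - \left(9 + \frac{2 \sqrt{6}}{3}\right)\right) \left(-491\right) = \left(79 - \frac{2 \sqrt{6}}{3}\right) \left(-491\right) = -38789 + \frac{982 \sqrt{6}}{3}$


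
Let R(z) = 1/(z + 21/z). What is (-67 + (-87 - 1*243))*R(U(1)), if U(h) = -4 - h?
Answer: 1985/46 ≈ 43.152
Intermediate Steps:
(-67 + (-87 - 1*243))*R(U(1)) = (-67 + (-87 - 1*243))*((-4 - 1*1)/(21 + (-4 - 1*1)²)) = (-67 + (-87 - 243))*((-4 - 1)/(21 + (-4 - 1)²)) = (-67 - 330)*(-5/(21 + (-5)²)) = -(-1985)/(21 + 25) = -(-1985)/46 = -397*(-5/46) = 1985/46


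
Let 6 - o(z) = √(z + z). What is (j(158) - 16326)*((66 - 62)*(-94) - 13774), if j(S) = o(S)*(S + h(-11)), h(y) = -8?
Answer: 218277900 + 4245000*√79 ≈ 2.5601e+8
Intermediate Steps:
o(z) = 6 - √2*√z (o(z) = 6 - √(z + z) = 6 - √(2*z) = 6 - √2*√z)
j(S) = (-8 + S)*(6 - √2*√S) (j(S) = (6 - √2*√S)*(S - 8) = (6 - √2*√S)*(-8 + S) = (-8 + S)*(6 - √2*√S))
(j(158) - 16326)*((66 - 62)*(-94) - 13774) = (-(-8 + 158)*(-6 + √2*√158) - 16326)*((66 - 62)*(-94) - 13774) = (-1*150*(-6 + 2*√79) - 16326)*(4*(-94) - 13774) = ((900 - 300*√79) - 16326)*(-376 - 13774) = (-15426 - 300*√79)*(-14150) = 218277900 + 4245000*√79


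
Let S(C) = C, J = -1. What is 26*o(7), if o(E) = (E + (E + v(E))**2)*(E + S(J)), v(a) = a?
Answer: 31668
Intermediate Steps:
o(E) = (-1 + E)*(E + 4*E**2) (o(E) = (E + (E + E)**2)*(E - 1) = (E + (2*E)**2)*(-1 + E) = (E + 4*E**2)*(-1 + E) = (-1 + E)*(E + 4*E**2))
26*o(7) = 26*(7*(-1 - 3*7 + 4*7**2)) = 26*(7*(-1 - 21 + 4*49)) = 26*(7*(-1 - 21 + 196)) = 26*(7*174) = 26*1218 = 31668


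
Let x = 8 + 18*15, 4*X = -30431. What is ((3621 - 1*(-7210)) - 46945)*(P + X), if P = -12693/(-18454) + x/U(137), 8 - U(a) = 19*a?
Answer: 4385360492903611/15962710 ≈ 2.7473e+8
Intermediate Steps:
U(a) = 8 - 19*a
X = -30431/4 (X = (1/4)*(-30431) = -30431/4 ≈ -7607.8)
x = 278 (x = 8 + 270 = 278)
P = 27808123/47888130 (P = -12693/(-18454) + 278/(8 - 19*137) = -12693*(-1/18454) + 278/(8 - 2603) = 12693/18454 + 278/(-2595) = 12693/18454 + 278*(-1/2595) = 12693/18454 - 278/2595 = 27808123/47888130 ≈ 0.58069)
((3621 - 1*(-7210)) - 46945)*(P + X) = ((3621 - 1*(-7210)) - 46945)*(27808123/47888130 - 30431/4) = ((3621 + 7210) - 46945)*(-728586225769/95776260) = (10831 - 46945)*(-728586225769/95776260) = -36114*(-728586225769/95776260) = 4385360492903611/15962710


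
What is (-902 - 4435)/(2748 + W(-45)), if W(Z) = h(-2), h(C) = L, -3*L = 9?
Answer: -593/305 ≈ -1.9443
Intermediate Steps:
L = -3 (L = -1/3*9 = -3)
h(C) = -3
W(Z) = -3
(-902 - 4435)/(2748 + W(-45)) = (-902 - 4435)/(2748 - 3) = -5337/2745 = -5337*1/2745 = -593/305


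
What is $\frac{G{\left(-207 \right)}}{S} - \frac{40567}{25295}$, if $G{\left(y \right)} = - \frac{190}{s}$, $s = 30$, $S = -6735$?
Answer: $- \frac{163835126}{102217095} \approx -1.6028$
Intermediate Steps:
$G{\left(y \right)} = - \frac{19}{3}$ ($G{\left(y \right)} = - \frac{190}{30} = \left(-190\right) \frac{1}{30} = - \frac{19}{3}$)
$\frac{G{\left(-207 \right)}}{S} - \frac{40567}{25295} = - \frac{19}{3 \left(-6735\right)} - \frac{40567}{25295} = \left(- \frac{19}{3}\right) \left(- \frac{1}{6735}\right) - \frac{40567}{25295} = \frac{19}{20205} - \frac{40567}{25295} = - \frac{163835126}{102217095}$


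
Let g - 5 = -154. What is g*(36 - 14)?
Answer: -3278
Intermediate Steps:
g = -149 (g = 5 - 154 = -149)
g*(36 - 14) = -149*(36 - 14) = -149*22 = -3278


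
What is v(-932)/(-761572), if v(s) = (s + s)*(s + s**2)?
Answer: 57763496/27199 ≈ 2123.7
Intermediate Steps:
v(s) = 2*s*(s + s**2) (v(s) = (2*s)*(s + s**2) = 2*s*(s + s**2))
v(-932)/(-761572) = (2*(-932)**2*(1 - 932))/(-761572) = (2*868624*(-931))*(-1/761572) = -1617377888*(-1/761572) = 57763496/27199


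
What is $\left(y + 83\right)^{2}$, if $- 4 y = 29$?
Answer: $\frac{91809}{16} \approx 5738.1$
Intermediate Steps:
$y = - \frac{29}{4}$ ($y = \left(- \frac{1}{4}\right) 29 = - \frac{29}{4} \approx -7.25$)
$\left(y + 83\right)^{2} = \left(- \frac{29}{4} + 83\right)^{2} = \left(\frac{303}{4}\right)^{2} = \frac{91809}{16}$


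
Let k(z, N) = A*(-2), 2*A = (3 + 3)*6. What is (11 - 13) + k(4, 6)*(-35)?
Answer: 1258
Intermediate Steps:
A = 18 (A = ((3 + 3)*6)/2 = (6*6)/2 = (1/2)*36 = 18)
k(z, N) = -36 (k(z, N) = 18*(-2) = -36)
(11 - 13) + k(4, 6)*(-35) = (11 - 13) - 36*(-35) = -2 + 1260 = 1258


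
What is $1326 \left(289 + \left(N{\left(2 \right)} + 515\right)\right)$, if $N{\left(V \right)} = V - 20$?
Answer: $1042236$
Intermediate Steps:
$N{\left(V \right)} = -20 + V$
$1326 \left(289 + \left(N{\left(2 \right)} + 515\right)\right) = 1326 \left(289 + \left(\left(-20 + 2\right) + 515\right)\right) = 1326 \left(289 + \left(-18 + 515\right)\right) = 1326 \left(289 + 497\right) = 1326 \cdot 786 = 1042236$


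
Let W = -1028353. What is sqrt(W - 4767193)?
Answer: I*sqrt(5795546) ≈ 2407.4*I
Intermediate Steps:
sqrt(W - 4767193) = sqrt(-1028353 - 4767193) = sqrt(-5795546) = I*sqrt(5795546)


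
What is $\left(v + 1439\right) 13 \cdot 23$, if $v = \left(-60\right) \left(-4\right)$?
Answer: $502021$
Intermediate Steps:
$v = 240$
$\left(v + 1439\right) 13 \cdot 23 = \left(240 + 1439\right) 13 \cdot 23 = 1679 \cdot 299 = 502021$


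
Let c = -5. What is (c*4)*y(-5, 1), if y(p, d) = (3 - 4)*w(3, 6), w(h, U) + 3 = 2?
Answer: -20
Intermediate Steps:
w(h, U) = -1 (w(h, U) = -3 + 2 = -1)
y(p, d) = 1 (y(p, d) = (3 - 4)*(-1) = -1*(-1) = 1)
(c*4)*y(-5, 1) = -5*4*1 = -20*1 = -20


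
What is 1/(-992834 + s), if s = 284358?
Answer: -1/708476 ≈ -1.4115e-6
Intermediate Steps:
1/(-992834 + s) = 1/(-992834 + 284358) = 1/(-708476) = -1/708476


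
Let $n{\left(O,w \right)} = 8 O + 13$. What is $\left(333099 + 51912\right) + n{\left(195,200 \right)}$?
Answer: $386584$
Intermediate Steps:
$n{\left(O,w \right)} = 13 + 8 O$
$\left(333099 + 51912\right) + n{\left(195,200 \right)} = \left(333099 + 51912\right) + \left(13 + 8 \cdot 195\right) = 385011 + \left(13 + 1560\right) = 385011 + 1573 = 386584$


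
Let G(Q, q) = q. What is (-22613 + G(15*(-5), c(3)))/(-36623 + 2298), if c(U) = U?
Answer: 4522/6865 ≈ 0.65870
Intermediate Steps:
(-22613 + G(15*(-5), c(3)))/(-36623 + 2298) = (-22613 + 3)/(-36623 + 2298) = -22610/(-34325) = -22610*(-1/34325) = 4522/6865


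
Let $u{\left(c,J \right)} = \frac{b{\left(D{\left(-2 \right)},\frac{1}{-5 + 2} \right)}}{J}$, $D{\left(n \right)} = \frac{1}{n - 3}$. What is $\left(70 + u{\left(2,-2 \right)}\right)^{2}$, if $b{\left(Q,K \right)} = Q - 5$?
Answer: $\frac{131769}{25} \approx 5270.8$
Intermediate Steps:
$D{\left(n \right)} = \frac{1}{-3 + n}$
$b{\left(Q,K \right)} = -5 + Q$ ($b{\left(Q,K \right)} = Q - 5 = -5 + Q$)
$u{\left(c,J \right)} = - \frac{26}{5 J}$ ($u{\left(c,J \right)} = \frac{-5 + \frac{1}{-3 - 2}}{J} = \frac{-5 + \frac{1}{-5}}{J} = \frac{-5 - \frac{1}{5}}{J} = - \frac{26}{5 J}$)
$\left(70 + u{\left(2,-2 \right)}\right)^{2} = \left(70 - \frac{26}{5 \left(-2\right)}\right)^{2} = \left(70 - - \frac{13}{5}\right)^{2} = \left(70 + \frac{13}{5}\right)^{2} = \left(\frac{363}{5}\right)^{2} = \frac{131769}{25}$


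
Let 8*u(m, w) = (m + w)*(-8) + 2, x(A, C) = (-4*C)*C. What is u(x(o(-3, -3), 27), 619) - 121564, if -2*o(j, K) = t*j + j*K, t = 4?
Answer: -477067/4 ≈ -1.1927e+5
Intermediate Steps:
o(j, K) = -2*j - K*j/2 (o(j, K) = -(4*j + j*K)/2 = -(4*j + K*j)/2 = -2*j - K*j/2)
x(A, C) = -4*C²
u(m, w) = ¼ - m - w (u(m, w) = ((m + w)*(-8) + 2)/8 = ((-8*m - 8*w) + 2)/8 = (2 - 8*m - 8*w)/8 = ¼ - m - w)
u(x(o(-3, -3), 27), 619) - 121564 = (¼ - (-4)*27² - 1*619) - 121564 = (¼ - (-4)*729 - 619) - 121564 = (¼ - 1*(-2916) - 619) - 121564 = (¼ + 2916 - 619) - 121564 = 9189/4 - 121564 = -477067/4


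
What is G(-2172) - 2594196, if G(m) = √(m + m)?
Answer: -2594196 + 2*I*√1086 ≈ -2.5942e+6 + 65.909*I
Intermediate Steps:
G(m) = √2*√m (G(m) = √(2*m) = √2*√m)
G(-2172) - 2594196 = √2*√(-2172) - 2594196 = √2*(2*I*√543) - 2594196 = 2*I*√1086 - 2594196 = -2594196 + 2*I*√1086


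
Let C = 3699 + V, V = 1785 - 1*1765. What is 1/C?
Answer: 1/3719 ≈ 0.00026889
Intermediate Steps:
V = 20 (V = 1785 - 1765 = 20)
C = 3719 (C = 3699 + 20 = 3719)
1/C = 1/3719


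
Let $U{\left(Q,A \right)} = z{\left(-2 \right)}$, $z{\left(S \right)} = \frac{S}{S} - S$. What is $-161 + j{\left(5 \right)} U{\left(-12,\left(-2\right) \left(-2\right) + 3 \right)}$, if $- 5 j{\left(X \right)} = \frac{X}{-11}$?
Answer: $- \frac{1768}{11} \approx -160.73$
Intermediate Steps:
$z{\left(S \right)} = 1 - S$
$j{\left(X \right)} = \frac{X}{55}$ ($j{\left(X \right)} = - \frac{X \frac{1}{-11}}{5} = - \frac{X \left(- \frac{1}{11}\right)}{5} = - \frac{\left(- \frac{1}{11}\right) X}{5} = \frac{X}{55}$)
$U{\left(Q,A \right)} = 3$ ($U{\left(Q,A \right)} = 1 - -2 = 1 + 2 = 3$)
$-161 + j{\left(5 \right)} U{\left(-12,\left(-2\right) \left(-2\right) + 3 \right)} = -161 + \frac{1}{55} \cdot 5 \cdot 3 = -161 + \frac{1}{11} \cdot 3 = -161 + \frac{3}{11} = - \frac{1768}{11}$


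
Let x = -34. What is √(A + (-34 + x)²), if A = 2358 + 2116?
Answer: √9098 ≈ 95.383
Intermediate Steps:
A = 4474
√(A + (-34 + x)²) = √(4474 + (-34 - 34)²) = √(4474 + (-68)²) = √(4474 + 4624) = √9098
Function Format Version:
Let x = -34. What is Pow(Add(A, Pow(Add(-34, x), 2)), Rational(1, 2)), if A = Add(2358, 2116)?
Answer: Pow(9098, Rational(1, 2)) ≈ 95.383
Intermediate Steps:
A = 4474
Pow(Add(A, Pow(Add(-34, x), 2)), Rational(1, 2)) = Pow(Add(4474, Pow(Add(-34, -34), 2)), Rational(1, 2)) = Pow(Add(4474, Pow(-68, 2)), Rational(1, 2)) = Pow(Add(4474, 4624), Rational(1, 2)) = Pow(9098, Rational(1, 2))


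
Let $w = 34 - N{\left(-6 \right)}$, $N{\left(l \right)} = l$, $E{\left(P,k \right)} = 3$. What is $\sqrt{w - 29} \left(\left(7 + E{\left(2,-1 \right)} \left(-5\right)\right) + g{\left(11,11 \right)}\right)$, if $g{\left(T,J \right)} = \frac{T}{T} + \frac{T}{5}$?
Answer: $- \frac{24 \sqrt{11}}{5} \approx -15.92$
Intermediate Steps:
$g{\left(T,J \right)} = 1 + \frac{T}{5}$ ($g{\left(T,J \right)} = 1 + T \frac{1}{5} = 1 + \frac{T}{5}$)
$w = 40$ ($w = 34 - -6 = 34 + 6 = 40$)
$\sqrt{w - 29} \left(\left(7 + E{\left(2,-1 \right)} \left(-5\right)\right) + g{\left(11,11 \right)}\right) = \sqrt{40 - 29} \left(\left(7 + 3 \left(-5\right)\right) + \left(1 + \frac{1}{5} \cdot 11\right)\right) = \sqrt{11} \left(\left(7 - 15\right) + \left(1 + \frac{11}{5}\right)\right) = \sqrt{11} \left(-8 + \frac{16}{5}\right) = \sqrt{11} \left(- \frac{24}{5}\right) = - \frac{24 \sqrt{11}}{5}$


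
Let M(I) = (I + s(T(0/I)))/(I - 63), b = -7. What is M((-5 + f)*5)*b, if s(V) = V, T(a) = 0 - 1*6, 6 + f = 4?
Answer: -41/14 ≈ -2.9286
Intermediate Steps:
f = -2 (f = -6 + 4 = -2)
T(a) = -6 (T(a) = 0 - 6 = -6)
M(I) = (-6 + I)/(-63 + I) (M(I) = (I - 6)/(I - 63) = (-6 + I)/(-63 + I))
M((-5 + f)*5)*b = ((-6 + (-5 - 2)*5)/(-63 + (-5 - 2)*5))*(-7) = ((-6 - 7*5)/(-63 - 7*5))*(-7) = ((-6 - 35)/(-63 - 35))*(-7) = (-41/(-98))*(-7) = -1/98*(-41)*(-7) = (41/98)*(-7) = -41/14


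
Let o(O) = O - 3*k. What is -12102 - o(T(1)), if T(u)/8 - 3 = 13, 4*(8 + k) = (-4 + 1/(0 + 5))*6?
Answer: -122711/10 ≈ -12271.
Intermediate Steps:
k = -137/10 (k = -8 + ((-4 + 1/(0 + 5))*6)/4 = -8 + ((-4 + 1/5)*6)/4 = -8 + (-19/5*6)/4 = -8 + (1/4)*(-114/5) = -8 - 57/10 = -137/10 ≈ -13.700)
T(u) = 128 (T(u) = 24 + 8*13 = 24 + 104 = 128)
o(O) = 411/10 + O (o(O) = O - 3*(-137/10) = O + 411/10 = 411/10 + O)
-12102 - o(T(1)) = -12102 - (411/10 + 128) = -12102 - 1*1691/10 = -12102 - 1691/10 = -122711/10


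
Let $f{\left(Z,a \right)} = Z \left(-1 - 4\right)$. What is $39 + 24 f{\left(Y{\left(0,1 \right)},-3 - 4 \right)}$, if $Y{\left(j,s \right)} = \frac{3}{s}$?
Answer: $-321$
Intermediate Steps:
$f{\left(Z,a \right)} = - 5 Z$ ($f{\left(Z,a \right)} = Z \left(-5\right) = - 5 Z$)
$39 + 24 f{\left(Y{\left(0,1 \right)},-3 - 4 \right)} = 39 + 24 \left(- 5 \cdot \frac{3}{1}\right) = 39 + 24 \left(- 5 \cdot 3 \cdot 1\right) = 39 + 24 \left(\left(-5\right) 3\right) = 39 + 24 \left(-15\right) = 39 - 360 = -321$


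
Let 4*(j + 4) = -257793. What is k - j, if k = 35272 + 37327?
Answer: 548205/4 ≈ 1.3705e+5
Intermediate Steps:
k = 72599
j = -257809/4 (j = -4 + (¼)*(-257793) = -4 - 257793/4 = -257809/4 ≈ -64452.)
k - j = 72599 - 1*(-257809/4) = 72599 + 257809/4 = 548205/4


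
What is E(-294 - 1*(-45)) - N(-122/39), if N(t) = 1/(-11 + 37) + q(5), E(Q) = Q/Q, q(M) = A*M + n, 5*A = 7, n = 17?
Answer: -599/26 ≈ -23.038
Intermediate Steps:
A = 7/5 (A = (1/5)*7 = 7/5 ≈ 1.4000)
q(M) = 17 + 7*M/5 (q(M) = 7*M/5 + 17 = 17 + 7*M/5)
E(Q) = 1
N(t) = 625/26 (N(t) = 1/(-11 + 37) + (17 + (7/5)*5) = 1/26 + (17 + 7) = 1/26 + 24 = 625/26)
E(-294 - 1*(-45)) - N(-122/39) = 1 - 1*625/26 = 1 - 625/26 = -599/26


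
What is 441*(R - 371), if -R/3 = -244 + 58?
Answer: 82467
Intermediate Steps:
R = 558 (R = -3*(-244 + 58) = -3*(-186) = 558)
441*(R - 371) = 441*(558 - 371) = 441*187 = 82467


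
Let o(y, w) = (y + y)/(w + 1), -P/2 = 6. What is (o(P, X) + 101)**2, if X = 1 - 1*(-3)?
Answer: 231361/25 ≈ 9254.4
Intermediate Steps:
P = -12 (P = -2*6 = -12)
X = 4 (X = 1 + 3 = 4)
o(y, w) = 2*y/(1 + w) (o(y, w) = (2*y)/(1 + w) = 2*y/(1 + w))
(o(P, X) + 101)**2 = (2*(-12)/(1 + 4) + 101)**2 = (2*(-12)/5 + 101)**2 = (2*(-12)*(1/5) + 101)**2 = (-24/5 + 101)**2 = (481/5)**2 = 231361/25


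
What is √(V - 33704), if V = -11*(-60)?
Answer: 2*I*√8261 ≈ 181.78*I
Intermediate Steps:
V = 660
√(V - 33704) = √(660 - 33704) = √(-33044) = 2*I*√8261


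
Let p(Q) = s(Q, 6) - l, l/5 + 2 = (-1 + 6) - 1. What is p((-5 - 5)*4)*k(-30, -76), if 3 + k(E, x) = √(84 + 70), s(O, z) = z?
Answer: 12 - 4*√154 ≈ -37.639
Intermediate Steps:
k(E, x) = -3 + √154 (k(E, x) = -3 + √(84 + 70) = -3 + √154)
l = 10 (l = -10 + 5*((-1 + 6) - 1) = -10 + 5*(5 - 1) = -10 + 5*4 = -10 + 20 = 10)
p(Q) = -4 (p(Q) = 6 - 1*10 = 6 - 10 = -4)
p((-5 - 5)*4)*k(-30, -76) = -4*(-3 + √154) = 12 - 4*√154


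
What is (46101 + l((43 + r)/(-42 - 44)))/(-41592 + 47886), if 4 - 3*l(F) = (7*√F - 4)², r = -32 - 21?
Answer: 2973134/405963 + 28*√215/405963 ≈ 7.3247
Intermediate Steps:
r = -53
l(F) = 4/3 - (-4 + 7*√F)²/3 (l(F) = 4/3 - (7*√F - 4)²/3 = 4/3 - (-4 + 7*√F)²/3)
(46101 + l((43 + r)/(-42 - 44)))/(-41592 + 47886) = (46101 + (4/3 - (-4 + 7*√((43 - 53)/(-42 - 44)))²/3))/(-41592 + 47886) = (46101 + (4/3 - (-4 + 7*√(-10/(-86)))²/3))/6294 = (46101 + (4/3 - (-4 + 7*√(-10*(-1/86)))²/3))*(1/6294) = (46101 + (4/3 - (-4 + 7*√(5/43))²/3))*(1/6294) = (46101 + (4/3 - (-4 + 7*(√215/43))²/3))*(1/6294) = (46101 + (4/3 - (-4 + 7*√215/43)²/3))*(1/6294) = (138307/3 - (-4 + 7*√215/43)²/3)*(1/6294) = 138307/18882 - (-4 + 7*√215/43)²/18882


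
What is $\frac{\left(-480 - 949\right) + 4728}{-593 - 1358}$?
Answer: $- \frac{3299}{1951} \approx -1.6909$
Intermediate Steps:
$\frac{\left(-480 - 949\right) + 4728}{-593 - 1358} = \frac{-1429 + 4728}{-1951} = 3299 \left(- \frac{1}{1951}\right) = - \frac{3299}{1951}$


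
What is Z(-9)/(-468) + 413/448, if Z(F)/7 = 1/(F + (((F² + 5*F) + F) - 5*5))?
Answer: 6919/7488 ≈ 0.92401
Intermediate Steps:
Z(F) = 7/(-25 + F² + 7*F) (Z(F) = 7/(F + (((F² + 5*F) + F) - 5*5)) = 7/(F + ((F² + 6*F) - 25)) = 7/(F + (-25 + F² + 6*F)) = 7/(-25 + F² + 7*F))
Z(-9)/(-468) + 413/448 = (7/(-25 + (-9)² + 7*(-9)))/(-468) + 413/448 = (7/(-25 + 81 - 63))*(-1/468) + 413*(1/448) = (7/(-7))*(-1/468) + 59/64 = (7*(-⅐))*(-1/468) + 59/64 = -1*(-1/468) + 59/64 = 1/468 + 59/64 = 6919/7488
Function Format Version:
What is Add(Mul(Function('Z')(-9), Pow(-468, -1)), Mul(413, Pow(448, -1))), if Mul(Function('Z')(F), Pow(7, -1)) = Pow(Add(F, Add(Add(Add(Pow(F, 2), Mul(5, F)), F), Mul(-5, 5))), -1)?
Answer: Rational(6919, 7488) ≈ 0.92401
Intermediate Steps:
Function('Z')(F) = Mul(7, Pow(Add(-25, Pow(F, 2), Mul(7, F)), -1)) (Function('Z')(F) = Mul(7, Pow(Add(F, Add(Add(Add(Pow(F, 2), Mul(5, F)), F), Mul(-5, 5))), -1)) = Mul(7, Pow(Add(F, Add(Add(Pow(F, 2), Mul(6, F)), -25)), -1)) = Mul(7, Pow(Add(F, Add(-25, Pow(F, 2), Mul(6, F))), -1)) = Mul(7, Pow(Add(-25, Pow(F, 2), Mul(7, F)), -1)))
Add(Mul(Function('Z')(-9), Pow(-468, -1)), Mul(413, Pow(448, -1))) = Add(Mul(Mul(7, Pow(Add(-25, Pow(-9, 2), Mul(7, -9)), -1)), Pow(-468, -1)), Mul(413, Pow(448, -1))) = Add(Mul(Mul(7, Pow(Add(-25, 81, -63), -1)), Rational(-1, 468)), Mul(413, Rational(1, 448))) = Add(Mul(Mul(7, Pow(-7, -1)), Rational(-1, 468)), Rational(59, 64)) = Add(Mul(Mul(7, Rational(-1, 7)), Rational(-1, 468)), Rational(59, 64)) = Add(Mul(-1, Rational(-1, 468)), Rational(59, 64)) = Add(Rational(1, 468), Rational(59, 64)) = Rational(6919, 7488)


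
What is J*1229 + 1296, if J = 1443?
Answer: 1774743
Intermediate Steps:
J*1229 + 1296 = 1443*1229 + 1296 = 1773447 + 1296 = 1774743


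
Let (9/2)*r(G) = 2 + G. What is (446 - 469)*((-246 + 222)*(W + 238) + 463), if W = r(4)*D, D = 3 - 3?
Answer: 120727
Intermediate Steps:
r(G) = 4/9 + 2*G/9 (r(G) = 2*(2 + G)/9 = 4/9 + 2*G/9)
D = 0
W = 0 (W = (4/9 + (2/9)*4)*0 = (4/9 + 8/9)*0 = (4/3)*0 = 0)
(446 - 469)*((-246 + 222)*(W + 238) + 463) = (446 - 469)*((-246 + 222)*(0 + 238) + 463) = -23*(-24*238 + 463) = -23*(-5712 + 463) = -23*(-5249) = 120727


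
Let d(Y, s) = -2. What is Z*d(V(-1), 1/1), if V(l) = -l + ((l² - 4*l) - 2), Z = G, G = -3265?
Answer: 6530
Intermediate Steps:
Z = -3265
V(l) = -2 + l² - 5*l (V(l) = -l + (-2 + l² - 4*l) = -2 + l² - 5*l)
Z*d(V(-1), 1/1) = -3265*(-2) = 6530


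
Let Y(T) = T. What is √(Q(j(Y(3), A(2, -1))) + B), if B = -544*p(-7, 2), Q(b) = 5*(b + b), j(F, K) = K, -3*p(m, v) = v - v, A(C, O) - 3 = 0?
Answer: √30 ≈ 5.4772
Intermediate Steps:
A(C, O) = 3 (A(C, O) = 3 + 0 = 3)
p(m, v) = 0 (p(m, v) = -(v - v)/3 = -⅓*0 = 0)
Q(b) = 10*b (Q(b) = 5*(2*b) = 10*b)
B = 0 (B = -544*0 = 0)
√(Q(j(Y(3), A(2, -1))) + B) = √(10*3 + 0) = √(30 + 0) = √30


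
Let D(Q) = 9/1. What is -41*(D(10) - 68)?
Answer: 2419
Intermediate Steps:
D(Q) = 9 (D(Q) = 9*1 = 9)
-41*(D(10) - 68) = -41*(9 - 68) = -41*(-59) = 2419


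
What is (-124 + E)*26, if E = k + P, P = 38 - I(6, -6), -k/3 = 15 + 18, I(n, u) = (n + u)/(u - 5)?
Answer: -4810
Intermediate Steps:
I(n, u) = (n + u)/(-5 + u)
k = -99 (k = -3*(15 + 18) = -3*33 = -99)
P = 38 (P = 38 - (6 - 6)/(-5 - 6) = 38 - 0/(-11) = 38 - (-1)*0/11 = 38 - 1*0 = 38 + 0 = 38)
E = -61 (E = -99 + 38 = -61)
(-124 + E)*26 = (-124 - 61)*26 = -185*26 = -4810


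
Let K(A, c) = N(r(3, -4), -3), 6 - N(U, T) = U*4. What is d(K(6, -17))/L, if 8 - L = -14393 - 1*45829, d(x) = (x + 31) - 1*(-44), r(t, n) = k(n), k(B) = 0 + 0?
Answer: 81/60230 ≈ 0.0013448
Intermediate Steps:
k(B) = 0
r(t, n) = 0
N(U, T) = 6 - 4*U (N(U, T) = 6 - U*4 = 6 - 4*U)
K(A, c) = 6 (K(A, c) = 6 - 4*0 = 6 + 0 = 6)
d(x) = 75 + x (d(x) = (31 + x) + 44 = 75 + x)
L = 60230 (L = 8 - (-14393 - 1*45829) = 8 - (-14393 - 45829) = 8 - 1*(-60222) = 8 + 60222 = 60230)
d(K(6, -17))/L = (75 + 6)/60230 = 81*(1/60230) = 81/60230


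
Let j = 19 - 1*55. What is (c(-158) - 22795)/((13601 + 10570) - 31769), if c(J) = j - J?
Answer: 22673/7598 ≈ 2.9841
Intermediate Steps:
j = -36 (j = 19 - 55 = -36)
c(J) = -36 - J
(c(-158) - 22795)/((13601 + 10570) - 31769) = ((-36 - 1*(-158)) - 22795)/((13601 + 10570) - 31769) = ((-36 + 158) - 22795)/(24171 - 31769) = (122 - 22795)/(-7598) = -22673*(-1/7598) = 22673/7598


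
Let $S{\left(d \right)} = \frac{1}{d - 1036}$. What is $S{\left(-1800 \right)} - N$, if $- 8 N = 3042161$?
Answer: $\frac{2156892147}{5672} \approx 3.8027 \cdot 10^{5}$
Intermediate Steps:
$N = - \frac{3042161}{8}$ ($N = \left(- \frac{1}{8}\right) 3042161 = - \frac{3042161}{8} \approx -3.8027 \cdot 10^{5}$)
$S{\left(d \right)} = \frac{1}{-1036 + d}$
$S{\left(-1800 \right)} - N = \frac{1}{-1036 - 1800} - - \frac{3042161}{8} = \frac{1}{-2836} + \frac{3042161}{8} = - \frac{1}{2836} + \frac{3042161}{8} = \frac{2156892147}{5672}$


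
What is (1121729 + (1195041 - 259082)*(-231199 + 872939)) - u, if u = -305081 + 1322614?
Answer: 600642432856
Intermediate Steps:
u = 1017533
(1121729 + (1195041 - 259082)*(-231199 + 872939)) - u = (1121729 + (1195041 - 259082)*(-231199 + 872939)) - 1*1017533 = (1121729 + 935959*641740) - 1017533 = (1121729 + 600642328660) - 1017533 = 600643450389 - 1017533 = 600642432856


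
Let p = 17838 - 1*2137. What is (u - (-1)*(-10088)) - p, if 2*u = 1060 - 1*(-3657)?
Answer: -46861/2 ≈ -23431.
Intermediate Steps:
u = 4717/2 (u = (1060 - 1*(-3657))/2 = (1060 + 3657)/2 = (½)*4717 = 4717/2 ≈ 2358.5)
p = 15701 (p = 17838 - 2137 = 15701)
(u - (-1)*(-10088)) - p = (4717/2 - (-1)*(-10088)) - 1*15701 = (4717/2 - 1*10088) - 15701 = (4717/2 - 10088) - 15701 = -15459/2 - 15701 = -46861/2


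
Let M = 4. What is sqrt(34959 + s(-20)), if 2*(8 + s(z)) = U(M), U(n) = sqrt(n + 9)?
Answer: sqrt(139804 + 2*sqrt(13))/2 ≈ 186.96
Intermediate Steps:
U(n) = sqrt(9 + n)
s(z) = -8 + sqrt(13)/2 (s(z) = -8 + sqrt(9 + 4)/2 = -8 + sqrt(13)/2)
sqrt(34959 + s(-20)) = sqrt(34959 + (-8 + sqrt(13)/2)) = sqrt(34951 + sqrt(13)/2)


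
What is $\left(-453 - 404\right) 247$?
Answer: $-211679$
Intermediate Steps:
$\left(-453 - 404\right) 247 = \left(-857\right) 247 = -211679$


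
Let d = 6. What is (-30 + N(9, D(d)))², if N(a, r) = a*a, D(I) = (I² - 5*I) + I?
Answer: 2601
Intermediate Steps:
D(I) = I² - 4*I
N(a, r) = a²
(-30 + N(9, D(d)))² = (-30 + 9²)² = (-30 + 81)² = 51² = 2601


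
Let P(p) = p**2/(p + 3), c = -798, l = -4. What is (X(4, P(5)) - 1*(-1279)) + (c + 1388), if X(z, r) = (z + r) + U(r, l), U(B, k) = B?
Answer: 7517/4 ≈ 1879.3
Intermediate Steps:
P(p) = p**2/(3 + p)
X(z, r) = z + 2*r (X(z, r) = (z + r) + r = (r + z) + r = z + 2*r)
(X(4, P(5)) - 1*(-1279)) + (c + 1388) = ((4 + 2*(5**2/(3 + 5))) - 1*(-1279)) + (-798 + 1388) = ((4 + 2*(25/8)) + 1279) + 590 = ((4 + 25/4) + 1279) + 590 = (41/4 + 1279) + 590 = 5157/4 + 590 = 7517/4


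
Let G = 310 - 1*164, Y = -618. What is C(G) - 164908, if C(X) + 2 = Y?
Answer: -165528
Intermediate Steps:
G = 146 (G = 310 - 164 = 146)
C(X) = -620 (C(X) = -2 - 618 = -620)
C(G) - 164908 = -620 - 164908 = -165528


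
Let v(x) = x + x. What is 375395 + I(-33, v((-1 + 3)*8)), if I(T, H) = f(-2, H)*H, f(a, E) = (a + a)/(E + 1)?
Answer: 12387907/33 ≈ 3.7539e+5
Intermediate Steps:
f(a, E) = 2*a/(1 + E) (f(a, E) = (2*a)/(1 + E) = 2*a/(1 + E))
v(x) = 2*x
I(T, H) = -4*H/(1 + H) (I(T, H) = (2*(-2)/(1 + H))*H = (-4/(1 + H))*H = -4*H/(1 + H))
375395 + I(-33, v((-1 + 3)*8)) = 375395 - 4*2*((-1 + 3)*8)/(1 + 2*((-1 + 3)*8)) = 375395 - 4*2*(2*8)/(1 + 2*(2*8)) = 375395 - 4*2*16/(1 + 2*16) = 375395 - 4*32/(1 + 32) = 375395 - 4*32/33 = 375395 - 4*32*1/33 = 375395 - 128/33 = 12387907/33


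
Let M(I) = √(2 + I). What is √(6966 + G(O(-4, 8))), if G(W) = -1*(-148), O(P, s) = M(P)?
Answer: √7114 ≈ 84.344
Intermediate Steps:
O(P, s) = √(2 + P)
G(W) = 148
√(6966 + G(O(-4, 8))) = √(6966 + 148) = √7114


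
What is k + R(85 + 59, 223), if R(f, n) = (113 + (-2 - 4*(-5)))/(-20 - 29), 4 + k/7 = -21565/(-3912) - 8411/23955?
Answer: 8351711323/1530628680 ≈ 5.4564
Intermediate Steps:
k = 253955107/31237320 (k = -28 + 7*(-21565/(-3912) - 8411/23955) = -28 + 7*(-21565*(-1/3912) - 8411*1/23955) = -28 + 7*(21565/3912 - 8411/23955) = -28 + 7*(161228581/31237320) = -28 + 1128600067/31237320 = 253955107/31237320 ≈ 8.1299)
R(f, n) = -131/49 (R(f, n) = (113 + (-2 + 20))/(-49) = (113 + 18)*(-1/49) = 131*(-1/49) = -131/49)
k + R(85 + 59, 223) = 253955107/31237320 - 131/49 = 8351711323/1530628680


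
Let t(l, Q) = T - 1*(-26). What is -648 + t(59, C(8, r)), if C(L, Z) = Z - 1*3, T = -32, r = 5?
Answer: -654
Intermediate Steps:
C(L, Z) = -3 + Z (C(L, Z) = Z - 3 = -3 + Z)
t(l, Q) = -6 (t(l, Q) = -32 - 1*(-26) = -32 + 26 = -6)
-648 + t(59, C(8, r)) = -648 - 6 = -654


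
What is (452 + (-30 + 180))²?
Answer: 362404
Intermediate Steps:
(452 + (-30 + 180))² = (452 + 150)² = 602² = 362404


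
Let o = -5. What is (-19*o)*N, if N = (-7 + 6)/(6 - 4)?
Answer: -95/2 ≈ -47.500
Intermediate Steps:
N = -½ (N = -1/2 = -1*½ = -½ ≈ -0.50000)
(-19*o)*N = -19*(-5)*(-½) = 95*(-½) = -95/2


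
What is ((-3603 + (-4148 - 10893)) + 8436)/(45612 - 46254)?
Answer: 5104/321 ≈ 15.900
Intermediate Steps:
((-3603 + (-4148 - 10893)) + 8436)/(45612 - 46254) = ((-3603 - 15041) + 8436)/(-642) = (-18644 + 8436)*(-1/642) = -10208*(-1/642) = 5104/321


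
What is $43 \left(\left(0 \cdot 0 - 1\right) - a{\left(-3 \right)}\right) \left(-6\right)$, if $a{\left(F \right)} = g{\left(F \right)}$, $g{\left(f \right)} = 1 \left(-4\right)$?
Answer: $-774$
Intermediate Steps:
$g{\left(f \right)} = -4$
$a{\left(F \right)} = -4$
$43 \left(\left(0 \cdot 0 - 1\right) - a{\left(-3 \right)}\right) \left(-6\right) = 43 \left(\left(0 \cdot 0 - 1\right) - -4\right) \left(-6\right) = 43 \left(\left(0 - 1\right) + 4\right) \left(-6\right) = 43 \left(-1 + 4\right) \left(-6\right) = 43 \cdot 3 \left(-6\right) = 129 \left(-6\right) = -774$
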